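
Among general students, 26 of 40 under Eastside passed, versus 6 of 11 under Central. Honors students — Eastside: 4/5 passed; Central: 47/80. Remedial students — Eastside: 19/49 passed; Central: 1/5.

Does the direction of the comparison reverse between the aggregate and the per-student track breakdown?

General: Eastside 26/40 = 65.0%, Central 6/11 = 54.5% → Eastside
Honors: Eastside 4/5 = 80.0%, Central 47/80 = 58.8% → Eastside
Remedial: Eastside 19/49 = 38.8%, Central 1/5 = 20.0% → Eastside
Overall: Eastside 49/94 = 52.1%, Central 54/96 = 56.2% → Central
Eastside wins each student group but Central wins overall — the comparison reverses. Eastside's students skew toward remedial, which has a lower base rate.

Yes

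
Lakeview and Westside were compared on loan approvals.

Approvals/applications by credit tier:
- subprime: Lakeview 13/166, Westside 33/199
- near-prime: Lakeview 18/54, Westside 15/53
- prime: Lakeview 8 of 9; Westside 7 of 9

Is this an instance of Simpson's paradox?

No

Subprime: Lakeview 13/166 = 7.8%, Westside 33/199 = 16.6% → Westside
Near-prime: Lakeview 18/54 = 33.3%, Westside 15/53 = 28.3% → Lakeview
Prime: Lakeview 8/9 = 88.9%, Westside 7/9 = 77.8% → Lakeview
Overall: Lakeview 39/229 = 17.0%, Westside 55/261 = 21.1% → Westside
Neither sweeps: Lakeview wins 2 of 3 groups, Westside wins 1. Westside wins overall but not every group — no Simpson reversal.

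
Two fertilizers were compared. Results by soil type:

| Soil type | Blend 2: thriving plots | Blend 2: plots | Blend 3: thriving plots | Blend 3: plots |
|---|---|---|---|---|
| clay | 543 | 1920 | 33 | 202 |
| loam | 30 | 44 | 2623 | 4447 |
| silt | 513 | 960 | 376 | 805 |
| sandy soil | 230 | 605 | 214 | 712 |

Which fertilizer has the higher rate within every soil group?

Blend 2

Clay: Blend 2 543/1920 = 28.3%, Blend 3 33/202 = 16.3% → Blend 2
Loam: Blend 2 30/44 = 68.2%, Blend 3 2623/4447 = 59.0% → Blend 2
Silt: Blend 2 513/960 = 53.4%, Blend 3 376/805 = 46.7% → Blend 2
Sandy soil: Blend 2 230/605 = 38.0%, Blend 3 214/712 = 30.1% → Blend 2
Blend 2 has the higher rate in all 4 groups.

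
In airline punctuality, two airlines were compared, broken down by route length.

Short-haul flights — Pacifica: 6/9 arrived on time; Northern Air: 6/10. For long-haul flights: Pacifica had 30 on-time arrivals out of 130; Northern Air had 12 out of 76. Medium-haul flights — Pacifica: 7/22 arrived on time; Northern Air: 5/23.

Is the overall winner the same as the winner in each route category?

Short-haul: Pacifica 6/9 = 66.7%, Northern Air 6/10 = 60.0% → Pacifica
Long-haul: Pacifica 30/130 = 23.1%, Northern Air 12/76 = 15.8% → Pacifica
Medium-haul: Pacifica 7/22 = 31.8%, Northern Air 5/23 = 21.7% → Pacifica
Overall: Pacifica 43/161 = 26.7%, Northern Air 23/109 = 21.1% → Pacifica
Pacifica wins overall and in every route group — no reversal.

Yes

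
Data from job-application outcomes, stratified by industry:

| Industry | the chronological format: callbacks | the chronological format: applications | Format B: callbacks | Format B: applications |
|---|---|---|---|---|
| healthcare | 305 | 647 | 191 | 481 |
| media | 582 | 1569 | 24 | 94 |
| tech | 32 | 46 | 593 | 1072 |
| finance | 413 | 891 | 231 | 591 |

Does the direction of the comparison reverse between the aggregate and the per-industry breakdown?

Healthcare: the chronological format 305/647 = 47.1%, Format B 191/481 = 39.7% → the chronological format
Media: the chronological format 582/1569 = 37.1%, Format B 24/94 = 25.5% → the chronological format
Tech: the chronological format 32/46 = 69.6%, Format B 593/1072 = 55.3% → the chronological format
Finance: the chronological format 413/891 = 46.4%, Format B 231/591 = 39.1% → the chronological format
Overall: the chronological format 1332/3153 = 42.2%, Format B 1039/2238 = 46.4% → Format B
The chronological format wins each industry group but Format B wins overall — the comparison reverses. The chronological format's applications skew toward media, which has a lower base rate.

Yes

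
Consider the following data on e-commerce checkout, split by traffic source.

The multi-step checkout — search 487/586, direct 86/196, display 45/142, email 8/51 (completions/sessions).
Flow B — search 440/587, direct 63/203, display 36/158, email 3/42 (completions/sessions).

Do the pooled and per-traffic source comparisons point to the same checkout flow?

Yes

Search: the multi-step checkout 487/586 = 83.1%, Flow B 440/587 = 75.0% → the multi-step checkout
Direct: the multi-step checkout 86/196 = 43.9%, Flow B 63/203 = 31.0% → the multi-step checkout
Display: the multi-step checkout 45/142 = 31.7%, Flow B 36/158 = 22.8% → the multi-step checkout
Email: the multi-step checkout 8/51 = 15.7%, Flow B 3/42 = 7.1% → the multi-step checkout
Overall: the multi-step checkout 626/975 = 64.2%, Flow B 542/990 = 54.7% → the multi-step checkout
The multi-step checkout wins overall and in every traffic group — no reversal.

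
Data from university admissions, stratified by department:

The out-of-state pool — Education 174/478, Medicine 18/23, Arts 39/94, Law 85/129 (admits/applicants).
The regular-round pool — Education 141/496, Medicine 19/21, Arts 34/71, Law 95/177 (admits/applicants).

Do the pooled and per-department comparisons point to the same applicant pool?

No

Education: the out-of-state pool 174/478 = 36.4%, the regular-round pool 141/496 = 28.4% → the out-of-state pool
Medicine: the out-of-state pool 18/23 = 78.3%, the regular-round pool 19/21 = 90.5% → the regular-round pool
Arts: the out-of-state pool 39/94 = 41.5%, the regular-round pool 34/71 = 47.9% → the regular-round pool
Law: the out-of-state pool 85/129 = 65.9%, the regular-round pool 95/177 = 53.7% → the out-of-state pool
Overall: the out-of-state pool 316/724 = 43.6%, the regular-round pool 289/765 = 37.8% → the out-of-state pool
Neither sweeps: the out-of-state pool wins 2 of 4 groups, the regular-round pool wins 2. The out-of-state pool wins overall but not every group — no Simpson reversal.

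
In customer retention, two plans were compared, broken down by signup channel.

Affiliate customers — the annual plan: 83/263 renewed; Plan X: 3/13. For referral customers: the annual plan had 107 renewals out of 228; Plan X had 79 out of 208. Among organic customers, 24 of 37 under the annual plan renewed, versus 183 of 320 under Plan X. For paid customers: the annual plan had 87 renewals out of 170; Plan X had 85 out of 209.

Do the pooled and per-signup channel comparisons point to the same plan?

Affiliate: the annual plan 83/263 = 31.6%, Plan X 3/13 = 23.1% → the annual plan
Referral: the annual plan 107/228 = 46.9%, Plan X 79/208 = 38.0% → the annual plan
Organic: the annual plan 24/37 = 64.9%, Plan X 183/320 = 57.2% → the annual plan
Paid: the annual plan 87/170 = 51.2%, Plan X 85/209 = 40.7% → the annual plan
Overall: the annual plan 301/698 = 43.1%, Plan X 350/750 = 46.7% → Plan X
The annual plan wins each signup group but Plan X wins overall — the comparison reverses. The annual plan's customers skew toward affiliate, which has a lower base rate.

No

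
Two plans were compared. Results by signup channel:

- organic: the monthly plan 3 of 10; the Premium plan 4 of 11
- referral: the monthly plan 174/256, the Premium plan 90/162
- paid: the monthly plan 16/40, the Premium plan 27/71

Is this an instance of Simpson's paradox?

Organic: the monthly plan 3/10 = 30.0%, the Premium plan 4/11 = 36.4% → the Premium plan
Referral: the monthly plan 174/256 = 68.0%, the Premium plan 90/162 = 55.6% → the monthly plan
Paid: the monthly plan 16/40 = 40.0%, the Premium plan 27/71 = 38.0% → the monthly plan
Overall: the monthly plan 193/306 = 63.1%, the Premium plan 121/244 = 49.6% → the monthly plan
Neither sweeps: the monthly plan wins 2 of 3 groups, the Premium plan wins 1. The monthly plan wins overall but not every group — no Simpson reversal.

No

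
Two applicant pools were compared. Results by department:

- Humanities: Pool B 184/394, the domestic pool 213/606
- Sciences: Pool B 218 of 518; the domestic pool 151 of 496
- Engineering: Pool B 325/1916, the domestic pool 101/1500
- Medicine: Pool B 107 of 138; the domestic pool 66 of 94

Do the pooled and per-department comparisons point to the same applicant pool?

Yes

Humanities: Pool B 184/394 = 46.7%, the domestic pool 213/606 = 35.1% → Pool B
Sciences: Pool B 218/518 = 42.1%, the domestic pool 151/496 = 30.4% → Pool B
Engineering: Pool B 325/1916 = 17.0%, the domestic pool 101/1500 = 6.7% → Pool B
Medicine: Pool B 107/138 = 77.5%, the domestic pool 66/94 = 70.2% → Pool B
Overall: Pool B 834/2966 = 28.1%, the domestic pool 531/2696 = 19.7% → Pool B
Pool B wins overall and in every department group — no reversal.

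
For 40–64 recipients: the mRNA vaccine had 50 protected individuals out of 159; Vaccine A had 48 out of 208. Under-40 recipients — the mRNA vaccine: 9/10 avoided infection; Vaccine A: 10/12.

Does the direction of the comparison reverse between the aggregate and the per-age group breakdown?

No

40–64: the mRNA vaccine 50/159 = 31.4%, Vaccine A 48/208 = 23.1% → the mRNA vaccine
Under-40: the mRNA vaccine 9/10 = 90.0%, Vaccine A 10/12 = 83.3% → the mRNA vaccine
Overall: the mRNA vaccine 59/169 = 34.9%, Vaccine A 58/220 = 26.4% → the mRNA vaccine
The mRNA vaccine wins overall and in every age group — no reversal.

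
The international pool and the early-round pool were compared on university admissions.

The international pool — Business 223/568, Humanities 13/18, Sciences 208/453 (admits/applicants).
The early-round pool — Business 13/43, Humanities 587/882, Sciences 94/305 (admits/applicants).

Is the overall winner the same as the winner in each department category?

No

Business: the international pool 223/568 = 39.3%, the early-round pool 13/43 = 30.2% → the international pool
Humanities: the international pool 13/18 = 72.2%, the early-round pool 587/882 = 66.6% → the international pool
Sciences: the international pool 208/453 = 45.9%, the early-round pool 94/305 = 30.8% → the international pool
Overall: the international pool 444/1039 = 42.7%, the early-round pool 694/1230 = 56.4% → the early-round pool
The international pool wins each department group but the early-round pool wins overall — the comparison reverses. The international pool's applicants skew toward Business, which has a lower base rate.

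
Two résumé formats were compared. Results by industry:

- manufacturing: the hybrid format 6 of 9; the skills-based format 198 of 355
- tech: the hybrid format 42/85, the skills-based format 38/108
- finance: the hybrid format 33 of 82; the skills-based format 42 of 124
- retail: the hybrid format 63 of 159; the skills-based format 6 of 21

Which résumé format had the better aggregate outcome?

the skills-based format

Manufacturing: the hybrid format 6/9 = 66.7%, the skills-based format 198/355 = 55.8% → the hybrid format
Tech: the hybrid format 42/85 = 49.4%, the skills-based format 38/108 = 35.2% → the hybrid format
Finance: the hybrid format 33/82 = 40.2%, the skills-based format 42/124 = 33.9% → the hybrid format
Retail: the hybrid format 63/159 = 39.6%, the skills-based format 6/21 = 28.6% → the hybrid format
Overall: the hybrid format 144/335 = 43.0%, the skills-based format 284/608 = 46.7% → the skills-based format
(The hybrid format wins every industry group but the skills-based format wins overall — the hybrid format's applications skew toward the low-rate retail group.)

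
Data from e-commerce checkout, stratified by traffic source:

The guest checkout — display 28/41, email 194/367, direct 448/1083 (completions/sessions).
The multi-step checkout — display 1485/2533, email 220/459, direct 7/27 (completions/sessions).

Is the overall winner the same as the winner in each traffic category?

No

Display: the guest checkout 28/41 = 68.3%, the multi-step checkout 1485/2533 = 58.6% → the guest checkout
Email: the guest checkout 194/367 = 52.9%, the multi-step checkout 220/459 = 47.9% → the guest checkout
Direct: the guest checkout 448/1083 = 41.4%, the multi-step checkout 7/27 = 25.9% → the guest checkout
Overall: the guest checkout 670/1491 = 44.9%, the multi-step checkout 1712/3019 = 56.7% → the multi-step checkout
The guest checkout wins each traffic group but the multi-step checkout wins overall — the comparison reverses. The guest checkout's sessions skew toward direct, which has a lower base rate.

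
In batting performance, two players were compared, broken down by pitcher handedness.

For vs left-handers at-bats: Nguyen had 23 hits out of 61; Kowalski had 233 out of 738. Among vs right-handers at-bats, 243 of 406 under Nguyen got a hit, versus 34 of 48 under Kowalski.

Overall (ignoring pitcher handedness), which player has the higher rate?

Vs left-handers: Nguyen 23/61 = 37.7%, Kowalski 233/738 = 31.6% → Nguyen
Vs right-handers: Nguyen 243/406 = 59.9%, Kowalski 34/48 = 70.8% → Kowalski
Overall: Nguyen 266/467 = 57.0%, Kowalski 267/786 = 34.0% → Nguyen
(Neither sweeps every pitcher group, but Nguyen has the higher pooled rate.)

Nguyen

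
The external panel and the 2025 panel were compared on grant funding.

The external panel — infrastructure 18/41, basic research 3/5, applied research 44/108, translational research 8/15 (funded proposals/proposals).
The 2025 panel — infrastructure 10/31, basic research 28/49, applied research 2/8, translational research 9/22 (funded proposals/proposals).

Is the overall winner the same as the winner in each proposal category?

No

Infrastructure: the external panel 18/41 = 43.9%, the 2025 panel 10/31 = 32.3% → the external panel
Basic research: the external panel 3/5 = 60.0%, the 2025 panel 28/49 = 57.1% → the external panel
Applied research: the external panel 44/108 = 40.7%, the 2025 panel 2/8 = 25.0% → the external panel
Translational research: the external panel 8/15 = 53.3%, the 2025 panel 9/22 = 40.9% → the external panel
Overall: the external panel 73/169 = 43.2%, the 2025 panel 49/110 = 44.5% → the 2025 panel
The external panel wins each proposal group but the 2025 panel wins overall — the comparison reverses. The external panel's proposals skew toward applied research, which has a lower base rate.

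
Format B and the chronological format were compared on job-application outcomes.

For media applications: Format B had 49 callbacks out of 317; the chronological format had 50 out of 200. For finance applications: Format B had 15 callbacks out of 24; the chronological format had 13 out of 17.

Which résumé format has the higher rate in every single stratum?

Media: Format B 49/317 = 15.5%, the chronological format 50/200 = 25.0% → the chronological format
Finance: Format B 15/24 = 62.5%, the chronological format 13/17 = 76.5% → the chronological format
The chronological format has the higher rate in both groups.

the chronological format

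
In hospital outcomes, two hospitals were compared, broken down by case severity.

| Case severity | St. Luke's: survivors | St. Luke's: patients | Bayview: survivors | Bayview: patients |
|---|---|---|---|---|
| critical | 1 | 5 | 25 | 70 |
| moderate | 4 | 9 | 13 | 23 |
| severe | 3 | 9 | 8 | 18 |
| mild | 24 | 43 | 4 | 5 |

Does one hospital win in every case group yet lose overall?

Critical: St. Luke's 1/5 = 20.0%, Bayview 25/70 = 35.7% → Bayview
Moderate: St. Luke's 4/9 = 44.4%, Bayview 13/23 = 56.5% → Bayview
Severe: St. Luke's 3/9 = 33.3%, Bayview 8/18 = 44.4% → Bayview
Mild: St. Luke's 24/43 = 55.8%, Bayview 4/5 = 80.0% → Bayview
Overall: St. Luke's 32/66 = 48.5%, Bayview 50/116 = 43.1% → St. Luke's
Bayview wins each case group but St. Luke's wins overall — the comparison reverses. Bayview's patients skew toward critical, which has a lower base rate.

Yes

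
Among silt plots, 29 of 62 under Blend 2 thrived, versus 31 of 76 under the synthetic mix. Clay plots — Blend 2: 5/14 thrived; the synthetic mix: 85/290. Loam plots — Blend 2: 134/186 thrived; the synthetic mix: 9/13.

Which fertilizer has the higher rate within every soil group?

Blend 2

Silt: Blend 2 29/62 = 46.8%, the synthetic mix 31/76 = 40.8% → Blend 2
Clay: Blend 2 5/14 = 35.7%, the synthetic mix 85/290 = 29.3% → Blend 2
Loam: Blend 2 134/186 = 72.0%, the synthetic mix 9/13 = 69.2% → Blend 2
Blend 2 has the higher rate in all 3 groups.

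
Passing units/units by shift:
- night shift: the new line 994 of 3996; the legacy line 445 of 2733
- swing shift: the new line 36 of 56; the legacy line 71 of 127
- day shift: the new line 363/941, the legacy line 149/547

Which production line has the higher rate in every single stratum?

Night shift: the new line 994/3996 = 24.9%, the legacy line 445/2733 = 16.3% → the new line
Swing shift: the new line 36/56 = 64.3%, the legacy line 71/127 = 55.9% → the new line
Day shift: the new line 363/941 = 38.6%, the legacy line 149/547 = 27.2% → the new line
The new line has the higher rate in all 3 groups.

the new line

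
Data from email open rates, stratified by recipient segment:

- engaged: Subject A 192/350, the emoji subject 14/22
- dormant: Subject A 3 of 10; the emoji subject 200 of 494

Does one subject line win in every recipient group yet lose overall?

Engaged: Subject A 192/350 = 54.9%, the emoji subject 14/22 = 63.6% → the emoji subject
Dormant: Subject A 3/10 = 30.0%, the emoji subject 200/494 = 40.5% → the emoji subject
Overall: Subject A 195/360 = 54.2%, the emoji subject 214/516 = 41.5% → Subject A
The emoji subject wins each recipient group but Subject A wins overall — the comparison reverses. The emoji subject's sends skew toward dormant, which has a lower base rate.

Yes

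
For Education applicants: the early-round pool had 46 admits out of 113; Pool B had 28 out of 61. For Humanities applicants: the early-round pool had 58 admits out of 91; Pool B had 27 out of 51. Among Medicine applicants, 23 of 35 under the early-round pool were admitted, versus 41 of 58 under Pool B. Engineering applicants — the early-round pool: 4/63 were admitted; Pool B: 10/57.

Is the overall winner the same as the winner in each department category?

No

Education: the early-round pool 46/113 = 40.7%, Pool B 28/61 = 45.9% → Pool B
Humanities: the early-round pool 58/91 = 63.7%, Pool B 27/51 = 52.9% → the early-round pool
Medicine: the early-round pool 23/35 = 65.7%, Pool B 41/58 = 70.7% → Pool B
Engineering: the early-round pool 4/63 = 6.3%, Pool B 10/57 = 17.5% → Pool B
Overall: the early-round pool 131/302 = 43.4%, Pool B 106/227 = 46.7% → Pool B
Neither sweeps: the early-round pool wins 1 of 4 groups, Pool B wins 3. Pool B wins overall but not every group — no Simpson reversal.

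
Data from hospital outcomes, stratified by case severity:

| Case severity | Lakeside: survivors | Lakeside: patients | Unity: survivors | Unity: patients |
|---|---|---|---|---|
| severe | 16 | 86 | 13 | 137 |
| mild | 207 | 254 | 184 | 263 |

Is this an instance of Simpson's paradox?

Severe: Lakeside 16/86 = 18.6%, Unity 13/137 = 9.5% → Lakeside
Mild: Lakeside 207/254 = 81.5%, Unity 184/263 = 70.0% → Lakeside
Overall: Lakeside 223/340 = 65.6%, Unity 197/400 = 49.2% → Lakeside
Lakeside wins overall and in every case group — no reversal.

No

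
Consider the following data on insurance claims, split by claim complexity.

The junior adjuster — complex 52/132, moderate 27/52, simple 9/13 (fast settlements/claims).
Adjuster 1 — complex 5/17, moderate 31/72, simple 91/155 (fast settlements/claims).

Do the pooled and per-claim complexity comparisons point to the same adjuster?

No

Complex: the junior adjuster 52/132 = 39.4%, Adjuster 1 5/17 = 29.4% → the junior adjuster
Moderate: the junior adjuster 27/52 = 51.9%, Adjuster 1 31/72 = 43.1% → the junior adjuster
Simple: the junior adjuster 9/13 = 69.2%, Adjuster 1 91/155 = 58.7% → the junior adjuster
Overall: the junior adjuster 88/197 = 44.7%, Adjuster 1 127/244 = 52.0% → Adjuster 1
The junior adjuster wins each claim group but Adjuster 1 wins overall — the comparison reverses. The junior adjuster's claims skew toward complex, which has a lower base rate.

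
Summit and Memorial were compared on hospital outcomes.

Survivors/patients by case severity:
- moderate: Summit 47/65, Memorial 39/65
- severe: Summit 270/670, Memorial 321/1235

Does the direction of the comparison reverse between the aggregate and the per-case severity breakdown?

Moderate: Summit 47/65 = 72.3%, Memorial 39/65 = 60.0% → Summit
Severe: Summit 270/670 = 40.3%, Memorial 321/1235 = 26.0% → Summit
Overall: Summit 317/735 = 43.1%, Memorial 360/1300 = 27.7% → Summit
Summit wins overall and in every case group — no reversal.

No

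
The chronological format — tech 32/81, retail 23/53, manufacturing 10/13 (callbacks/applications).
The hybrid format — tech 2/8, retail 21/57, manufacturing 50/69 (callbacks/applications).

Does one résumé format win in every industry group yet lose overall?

Tech: the chronological format 32/81 = 39.5%, the hybrid format 2/8 = 25.0% → the chronological format
Retail: the chronological format 23/53 = 43.4%, the hybrid format 21/57 = 36.8% → the chronological format
Manufacturing: the chronological format 10/13 = 76.9%, the hybrid format 50/69 = 72.5% → the chronological format
Overall: the chronological format 65/147 = 44.2%, the hybrid format 73/134 = 54.5% → the hybrid format
The chronological format wins each industry group but the hybrid format wins overall — the comparison reverses. The chronological format's applications skew toward tech, which has a lower base rate.

Yes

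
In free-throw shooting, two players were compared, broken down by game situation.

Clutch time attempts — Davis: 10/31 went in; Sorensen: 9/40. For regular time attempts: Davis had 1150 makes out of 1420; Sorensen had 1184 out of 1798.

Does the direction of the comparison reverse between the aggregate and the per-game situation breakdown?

No

Clutch time: Davis 10/31 = 32.3%, Sorensen 9/40 = 22.5% → Davis
Regular time: Davis 1150/1420 = 81.0%, Sorensen 1184/1798 = 65.9% → Davis
Overall: Davis 1160/1451 = 79.9%, Sorensen 1193/1838 = 64.9% → Davis
Davis wins overall and in every game group — no reversal.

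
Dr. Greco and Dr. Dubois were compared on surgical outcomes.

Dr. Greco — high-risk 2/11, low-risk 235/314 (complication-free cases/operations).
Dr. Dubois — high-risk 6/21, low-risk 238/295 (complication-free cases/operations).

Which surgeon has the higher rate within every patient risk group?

Dr. Dubois

High-risk: Dr. Greco 2/11 = 18.2%, Dr. Dubois 6/21 = 28.6% → Dr. Dubois
Low-risk: Dr. Greco 235/314 = 74.8%, Dr. Dubois 238/295 = 80.7% → Dr. Dubois
Dr. Dubois has the higher rate in both groups.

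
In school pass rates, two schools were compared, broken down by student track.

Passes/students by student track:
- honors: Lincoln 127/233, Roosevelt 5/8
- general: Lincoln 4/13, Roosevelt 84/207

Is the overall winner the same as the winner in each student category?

Honors: Lincoln 127/233 = 54.5%, Roosevelt 5/8 = 62.5% → Roosevelt
General: Lincoln 4/13 = 30.8%, Roosevelt 84/207 = 40.6% → Roosevelt
Overall: Lincoln 131/246 = 53.3%, Roosevelt 89/215 = 41.4% → Lincoln
Roosevelt wins each student group but Lincoln wins overall — the comparison reverses. Roosevelt's students skew toward general, which has a lower base rate.

No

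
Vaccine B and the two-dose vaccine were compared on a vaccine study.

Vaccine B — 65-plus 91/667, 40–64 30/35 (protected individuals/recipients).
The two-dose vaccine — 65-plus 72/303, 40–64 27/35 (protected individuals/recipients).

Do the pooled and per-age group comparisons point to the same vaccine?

No

65-plus: Vaccine B 91/667 = 13.6%, the two-dose vaccine 72/303 = 23.8% → the two-dose vaccine
40–64: Vaccine B 30/35 = 85.7%, the two-dose vaccine 27/35 = 77.1% → Vaccine B
Overall: Vaccine B 121/702 = 17.2%, the two-dose vaccine 99/338 = 29.3% → the two-dose vaccine
Neither sweeps: Vaccine B wins 1 of 2 groups, the two-dose vaccine wins 1. The two-dose vaccine wins overall but not every group — no Simpson reversal.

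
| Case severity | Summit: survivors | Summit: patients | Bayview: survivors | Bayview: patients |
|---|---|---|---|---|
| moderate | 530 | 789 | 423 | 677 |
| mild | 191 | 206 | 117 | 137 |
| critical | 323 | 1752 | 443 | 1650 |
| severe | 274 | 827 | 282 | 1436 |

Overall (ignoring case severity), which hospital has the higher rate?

Summit

Moderate: Summit 530/789 = 67.2%, Bayview 423/677 = 62.5% → Summit
Mild: Summit 191/206 = 92.7%, Bayview 117/137 = 85.4% → Summit
Critical: Summit 323/1752 = 18.4%, Bayview 443/1650 = 26.8% → Bayview
Severe: Summit 274/827 = 33.1%, Bayview 282/1436 = 19.6% → Summit
Overall: Summit 1318/3574 = 36.9%, Bayview 1265/3900 = 32.4% → Summit
(Neither sweeps every case group, but Summit has the higher pooled rate.)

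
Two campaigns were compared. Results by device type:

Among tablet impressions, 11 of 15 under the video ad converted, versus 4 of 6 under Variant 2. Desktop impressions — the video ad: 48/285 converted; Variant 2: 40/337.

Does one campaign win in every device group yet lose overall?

No

Tablet: the video ad 11/15 = 73.3%, Variant 2 4/6 = 66.7% → the video ad
Desktop: the video ad 48/285 = 16.8%, Variant 2 40/337 = 11.9% → the video ad
Overall: the video ad 59/300 = 19.7%, Variant 2 44/343 = 12.8% → the video ad
The video ad wins overall and in every device group — no reversal.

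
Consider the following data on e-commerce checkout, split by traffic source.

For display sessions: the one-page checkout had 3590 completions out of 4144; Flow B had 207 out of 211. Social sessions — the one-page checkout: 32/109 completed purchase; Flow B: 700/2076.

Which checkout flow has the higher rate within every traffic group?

Display: the one-page checkout 3590/4144 = 86.6%, Flow B 207/211 = 98.1% → Flow B
Social: the one-page checkout 32/109 = 29.4%, Flow B 700/2076 = 33.7% → Flow B
Flow B has the higher rate in both groups.

Flow B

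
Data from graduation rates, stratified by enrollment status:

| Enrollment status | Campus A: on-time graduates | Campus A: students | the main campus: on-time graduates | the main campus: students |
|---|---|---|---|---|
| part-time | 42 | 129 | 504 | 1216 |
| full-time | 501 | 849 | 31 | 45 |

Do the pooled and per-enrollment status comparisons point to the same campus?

No

Part-time: Campus A 42/129 = 32.6%, the main campus 504/1216 = 41.4% → the main campus
Full-time: Campus A 501/849 = 59.0%, the main campus 31/45 = 68.9% → the main campus
Overall: Campus A 543/978 = 55.5%, the main campus 535/1261 = 42.4% → Campus A
The main campus wins each enrollment group but Campus A wins overall — the comparison reverses. The main campus's students skew toward part-time, which has a lower base rate.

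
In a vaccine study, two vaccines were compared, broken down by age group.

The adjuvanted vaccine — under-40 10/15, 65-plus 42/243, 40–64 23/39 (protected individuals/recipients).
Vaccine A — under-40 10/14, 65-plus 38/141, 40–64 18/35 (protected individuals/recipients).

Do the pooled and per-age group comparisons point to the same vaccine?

Under-40: the adjuvanted vaccine 10/15 = 66.7%, Vaccine A 10/14 = 71.4% → Vaccine A
65-plus: the adjuvanted vaccine 42/243 = 17.3%, Vaccine A 38/141 = 27.0% → Vaccine A
40–64: the adjuvanted vaccine 23/39 = 59.0%, Vaccine A 18/35 = 51.4% → the adjuvanted vaccine
Overall: the adjuvanted vaccine 75/297 = 25.3%, Vaccine A 66/190 = 34.7% → Vaccine A
Neither sweeps: the adjuvanted vaccine wins 1 of 3 groups, Vaccine A wins 2. Vaccine A wins overall but not every group — no Simpson reversal.

No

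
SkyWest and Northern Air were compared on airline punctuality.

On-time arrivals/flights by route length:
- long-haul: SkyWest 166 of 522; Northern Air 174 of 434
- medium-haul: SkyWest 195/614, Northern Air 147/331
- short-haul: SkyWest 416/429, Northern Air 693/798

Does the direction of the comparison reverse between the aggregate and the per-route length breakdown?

Long-haul: SkyWest 166/522 = 31.8%, Northern Air 174/434 = 40.1% → Northern Air
Medium-haul: SkyWest 195/614 = 31.8%, Northern Air 147/331 = 44.4% → Northern Air
Short-haul: SkyWest 416/429 = 97.0%, Northern Air 693/798 = 86.8% → SkyWest
Overall: SkyWest 777/1565 = 49.6%, Northern Air 1014/1563 = 64.9% → Northern Air
Neither sweeps: SkyWest wins 1 of 3 groups, Northern Air wins 2. Northern Air wins overall but not every group — no Simpson reversal.

No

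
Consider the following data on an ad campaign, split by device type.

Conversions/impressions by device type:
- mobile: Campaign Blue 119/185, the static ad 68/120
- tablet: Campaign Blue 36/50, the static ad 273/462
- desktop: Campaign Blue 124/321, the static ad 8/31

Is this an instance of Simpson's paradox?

Yes

Mobile: Campaign Blue 119/185 = 64.3%, the static ad 68/120 = 56.7% → Campaign Blue
Tablet: Campaign Blue 36/50 = 72.0%, the static ad 273/462 = 59.1% → Campaign Blue
Desktop: Campaign Blue 124/321 = 38.6%, the static ad 8/31 = 25.8% → Campaign Blue
Overall: Campaign Blue 279/556 = 50.2%, the static ad 349/613 = 56.9% → the static ad
Campaign Blue wins each device group but the static ad wins overall — the comparison reverses. Campaign Blue's impressions skew toward desktop, which has a lower base rate.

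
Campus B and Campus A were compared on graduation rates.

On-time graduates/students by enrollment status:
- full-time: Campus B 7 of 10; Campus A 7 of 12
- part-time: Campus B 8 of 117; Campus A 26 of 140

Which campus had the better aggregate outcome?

Full-time: Campus B 7/10 = 70.0%, Campus A 7/12 = 58.3% → Campus B
Part-time: Campus B 8/117 = 6.8%, Campus A 26/140 = 18.6% → Campus A
Overall: Campus B 15/127 = 11.8%, Campus A 33/152 = 21.7% → Campus A
(Neither sweeps every enrollment group, but Campus A has the higher pooled rate.)

Campus A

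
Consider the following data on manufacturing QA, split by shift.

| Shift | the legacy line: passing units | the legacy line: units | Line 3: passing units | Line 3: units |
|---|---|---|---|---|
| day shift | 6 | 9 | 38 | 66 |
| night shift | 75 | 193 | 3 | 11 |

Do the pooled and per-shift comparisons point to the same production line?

No

Day shift: the legacy line 6/9 = 66.7%, Line 3 38/66 = 57.6% → the legacy line
Night shift: the legacy line 75/193 = 38.9%, Line 3 3/11 = 27.3% → the legacy line
Overall: the legacy line 81/202 = 40.1%, Line 3 41/77 = 53.2% → Line 3
The legacy line wins each shift group but Line 3 wins overall — the comparison reverses. The legacy line's units skew toward night shift, which has a lower base rate.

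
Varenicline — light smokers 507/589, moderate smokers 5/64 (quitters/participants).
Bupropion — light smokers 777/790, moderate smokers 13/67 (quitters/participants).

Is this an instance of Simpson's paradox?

No

Light smokers: varenicline 507/589 = 86.1%, bupropion 777/790 = 98.4% → bupropion
Moderate smokers: varenicline 5/64 = 7.8%, bupropion 13/67 = 19.4% → bupropion
Overall: varenicline 512/653 = 78.4%, bupropion 790/857 = 92.2% → bupropion
Bupropion wins overall and in every dependence group — no reversal.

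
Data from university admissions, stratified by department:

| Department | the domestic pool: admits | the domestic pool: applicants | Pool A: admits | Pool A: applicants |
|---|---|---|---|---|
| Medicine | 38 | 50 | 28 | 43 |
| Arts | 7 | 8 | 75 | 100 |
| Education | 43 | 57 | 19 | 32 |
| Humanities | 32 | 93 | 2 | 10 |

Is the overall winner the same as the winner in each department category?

Medicine: the domestic pool 38/50 = 76.0%, Pool A 28/43 = 65.1% → the domestic pool
Arts: the domestic pool 7/8 = 87.5%, Pool A 75/100 = 75.0% → the domestic pool
Education: the domestic pool 43/57 = 75.4%, Pool A 19/32 = 59.4% → the domestic pool
Humanities: the domestic pool 32/93 = 34.4%, Pool A 2/10 = 20.0% → the domestic pool
Overall: the domestic pool 120/208 = 57.7%, Pool A 124/185 = 67.0% → Pool A
The domestic pool wins each department group but Pool A wins overall — the comparison reverses. The domestic pool's applicants skew toward Humanities, which has a lower base rate.

No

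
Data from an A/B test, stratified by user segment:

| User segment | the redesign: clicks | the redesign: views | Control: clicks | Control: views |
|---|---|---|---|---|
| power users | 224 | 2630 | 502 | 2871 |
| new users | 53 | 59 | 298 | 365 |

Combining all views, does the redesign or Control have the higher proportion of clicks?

Control

Power users: the redesign 224/2630 = 8.5%, Control 502/2871 = 17.5% → Control
New users: the redesign 53/59 = 89.8%, Control 298/365 = 81.6% → the redesign
Overall: the redesign 277/2689 = 10.3%, Control 800/3236 = 24.7% → Control
(Neither sweeps every user group, but Control has the higher pooled rate.)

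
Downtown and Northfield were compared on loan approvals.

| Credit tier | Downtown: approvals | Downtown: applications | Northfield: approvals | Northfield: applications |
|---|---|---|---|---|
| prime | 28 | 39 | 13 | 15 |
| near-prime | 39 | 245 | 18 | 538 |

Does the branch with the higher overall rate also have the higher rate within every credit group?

Prime: Downtown 28/39 = 71.8%, Northfield 13/15 = 86.7% → Northfield
Near-prime: Downtown 39/245 = 15.9%, Northfield 18/538 = 3.3% → Downtown
Overall: Downtown 67/284 = 23.6%, Northfield 31/553 = 5.6% → Downtown
Neither sweeps: Downtown wins 1 of 2 groups, Northfield wins 1. Downtown wins overall but not every group — no Simpson reversal.

No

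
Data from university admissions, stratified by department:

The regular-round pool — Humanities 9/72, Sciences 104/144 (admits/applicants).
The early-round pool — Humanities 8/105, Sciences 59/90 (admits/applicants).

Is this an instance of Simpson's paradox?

No

Humanities: the regular-round pool 9/72 = 12.5%, the early-round pool 8/105 = 7.6% → the regular-round pool
Sciences: the regular-round pool 104/144 = 72.2%, the early-round pool 59/90 = 65.6% → the regular-round pool
Overall: the regular-round pool 113/216 = 52.3%, the early-round pool 67/195 = 34.4% → the regular-round pool
The regular-round pool wins overall and in every department group — no reversal.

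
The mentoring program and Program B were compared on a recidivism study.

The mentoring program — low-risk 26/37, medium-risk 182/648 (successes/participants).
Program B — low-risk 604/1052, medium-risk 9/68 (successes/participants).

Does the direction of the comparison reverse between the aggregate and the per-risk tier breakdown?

Low-risk: the mentoring program 26/37 = 70.3%, Program B 604/1052 = 57.4% → the mentoring program
Medium-risk: the mentoring program 182/648 = 28.1%, Program B 9/68 = 13.2% → the mentoring program
Overall: the mentoring program 208/685 = 30.4%, Program B 613/1120 = 54.7% → Program B
The mentoring program wins each risk group but Program B wins overall — the comparison reverses. The mentoring program's participants skew toward medium-risk, which has a lower base rate.

Yes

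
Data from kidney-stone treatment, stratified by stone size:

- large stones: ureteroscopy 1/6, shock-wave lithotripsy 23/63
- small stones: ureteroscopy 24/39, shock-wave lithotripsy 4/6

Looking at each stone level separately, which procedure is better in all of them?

shock-wave lithotripsy

Large stones: ureteroscopy 1/6 = 16.7%, shock-wave lithotripsy 23/63 = 36.5% → shock-wave lithotripsy
Small stones: ureteroscopy 24/39 = 61.5%, shock-wave lithotripsy 4/6 = 66.7% → shock-wave lithotripsy
Shock-wave lithotripsy has the higher rate in both groups.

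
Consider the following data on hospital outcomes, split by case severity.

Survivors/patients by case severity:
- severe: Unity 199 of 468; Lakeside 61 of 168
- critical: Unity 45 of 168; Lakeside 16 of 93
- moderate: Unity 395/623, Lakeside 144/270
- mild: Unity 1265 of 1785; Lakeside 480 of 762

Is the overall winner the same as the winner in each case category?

Severe: Unity 199/468 = 42.5%, Lakeside 61/168 = 36.3% → Unity
Critical: Unity 45/168 = 26.8%, Lakeside 16/93 = 17.2% → Unity
Moderate: Unity 395/623 = 63.4%, Lakeside 144/270 = 53.3% → Unity
Mild: Unity 1265/1785 = 70.9%, Lakeside 480/762 = 63.0% → Unity
Overall: Unity 1904/3044 = 62.5%, Lakeside 701/1293 = 54.2% → Unity
Unity wins overall and in every case group — no reversal.

Yes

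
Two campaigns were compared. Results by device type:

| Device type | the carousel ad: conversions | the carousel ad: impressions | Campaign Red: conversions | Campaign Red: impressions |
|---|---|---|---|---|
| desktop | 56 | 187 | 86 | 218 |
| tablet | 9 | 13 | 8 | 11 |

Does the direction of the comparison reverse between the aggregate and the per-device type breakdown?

No

Desktop: the carousel ad 56/187 = 29.9%, Campaign Red 86/218 = 39.4% → Campaign Red
Tablet: the carousel ad 9/13 = 69.2%, Campaign Red 8/11 = 72.7% → Campaign Red
Overall: the carousel ad 65/200 = 32.5%, Campaign Red 94/229 = 41.0% → Campaign Red
Campaign Red wins overall and in every device group — no reversal.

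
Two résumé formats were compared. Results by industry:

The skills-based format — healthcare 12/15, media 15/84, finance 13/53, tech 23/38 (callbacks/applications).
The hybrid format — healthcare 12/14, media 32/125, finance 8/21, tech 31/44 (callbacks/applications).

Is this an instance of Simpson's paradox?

Healthcare: the skills-based format 12/15 = 80.0%, the hybrid format 12/14 = 85.7% → the hybrid format
Media: the skills-based format 15/84 = 17.9%, the hybrid format 32/125 = 25.6% → the hybrid format
Finance: the skills-based format 13/53 = 24.5%, the hybrid format 8/21 = 38.1% → the hybrid format
Tech: the skills-based format 23/38 = 60.5%, the hybrid format 31/44 = 70.5% → the hybrid format
Overall: the skills-based format 63/190 = 33.2%, the hybrid format 83/204 = 40.7% → the hybrid format
The hybrid format wins overall and in every industry group — no reversal.

No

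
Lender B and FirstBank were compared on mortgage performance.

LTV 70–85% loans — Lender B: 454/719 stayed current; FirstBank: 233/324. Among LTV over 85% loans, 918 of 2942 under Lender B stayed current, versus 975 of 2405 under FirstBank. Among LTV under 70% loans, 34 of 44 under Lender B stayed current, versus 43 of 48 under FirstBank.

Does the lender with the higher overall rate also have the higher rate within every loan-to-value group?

Yes

LTV 70–85%: Lender B 454/719 = 63.1%, FirstBank 233/324 = 71.9% → FirstBank
LTV over 85%: Lender B 918/2942 = 31.2%, FirstBank 975/2405 = 40.5% → FirstBank
LTV under 70%: Lender B 34/44 = 77.3%, FirstBank 43/48 = 89.6% → FirstBank
Overall: Lender B 1406/3705 = 37.9%, FirstBank 1251/2777 = 45.0% → FirstBank
FirstBank wins overall and in every loan-to-value group — no reversal.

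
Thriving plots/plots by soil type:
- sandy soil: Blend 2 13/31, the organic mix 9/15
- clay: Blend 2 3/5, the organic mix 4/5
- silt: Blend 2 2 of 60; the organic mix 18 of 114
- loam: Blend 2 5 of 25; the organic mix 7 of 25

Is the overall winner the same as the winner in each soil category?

Sandy soil: Blend 2 13/31 = 41.9%, the organic mix 9/15 = 60.0% → the organic mix
Clay: Blend 2 3/5 = 60.0%, the organic mix 4/5 = 80.0% → the organic mix
Silt: Blend 2 2/60 = 3.3%, the organic mix 18/114 = 15.8% → the organic mix
Loam: Blend 2 5/25 = 20.0%, the organic mix 7/25 = 28.0% → the organic mix
Overall: Blend 2 23/121 = 19.0%, the organic mix 38/159 = 23.9% → the organic mix
The organic mix wins overall and in every soil group — no reversal.

Yes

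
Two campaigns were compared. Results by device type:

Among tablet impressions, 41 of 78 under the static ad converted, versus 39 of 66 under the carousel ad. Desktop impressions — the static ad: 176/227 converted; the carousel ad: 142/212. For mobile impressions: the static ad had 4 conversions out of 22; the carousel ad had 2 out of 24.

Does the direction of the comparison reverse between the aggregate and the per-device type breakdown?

No

Tablet: the static ad 41/78 = 52.6%, the carousel ad 39/66 = 59.1% → the carousel ad
Desktop: the static ad 176/227 = 77.5%, the carousel ad 142/212 = 67.0% → the static ad
Mobile: the static ad 4/22 = 18.2%, the carousel ad 2/24 = 8.3% → the static ad
Overall: the static ad 221/327 = 67.6%, the carousel ad 183/302 = 60.6% → the static ad
Neither sweeps: the static ad wins 2 of 3 groups, the carousel ad wins 1. The static ad wins overall but not every group — no Simpson reversal.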